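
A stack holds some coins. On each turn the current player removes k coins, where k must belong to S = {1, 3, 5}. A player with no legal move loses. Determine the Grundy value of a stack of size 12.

G(0) = 0
G(1) = mex{0} = 1
G(2) = mex{1} = 0
G(3) = mex{0,0} = 1
G(4) = mex{1,1} = 0
G(5) = mex{0,0,0} = 1
G(6) = mex{1,1,1} = 0
G(7) = mex{0,0,0} = 1
G(8) = mex{1,1,1} = 0
G(9) = mex{0,0,0} = 1
G(10) = mex{1,1,1} = 0
G(11) = mex{0,0,0} = 1
G(12) = mex{1,1,1} = 0

0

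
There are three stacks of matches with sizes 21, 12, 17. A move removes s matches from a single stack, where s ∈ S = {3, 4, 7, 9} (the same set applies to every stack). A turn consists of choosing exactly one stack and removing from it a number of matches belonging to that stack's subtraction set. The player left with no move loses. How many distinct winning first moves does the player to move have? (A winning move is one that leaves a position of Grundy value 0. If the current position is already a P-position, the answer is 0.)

3

All stacks use S = {3, 4, 7, 9}:
n :  0  1  2  3  4  5  6  7  8  9 10 11 12 13 14 15 16 17 18 19 20 21
G :  0  0  0  1  1  1  2  2  2  3  3  3  0  0  0  1  1  1  2  2  2  3
Stack A: G(21) = 3.
Stack B: G(12) = 0.
Stack C: G(17) = 1.
Combined Grundy value = 3 ⊕ 0 ⊕ 1 = 2.
A winning move leaves total XOR = 0, i.e. changes one component's Grundy value g to g ⊕ X where X is the current total.
Stack A: need g' = 3⊕2 = 1. Options: 21−3→G=2, 21−4→G=1, 21−7→G=0, 21−9→G=0. Hits: 1.
Stack B: need g' = 0⊕2 = 2. Options: 12−3→G=3, 12−4→G=2, 12−7→G=1, 12−9→G=1. Hits: 1.
Stack C: need g' = 1⊕2 = 3. Options: 17−3→G=0, 17−4→G=0, 17−7→G=3, 17−9→G=2. Hits: 1.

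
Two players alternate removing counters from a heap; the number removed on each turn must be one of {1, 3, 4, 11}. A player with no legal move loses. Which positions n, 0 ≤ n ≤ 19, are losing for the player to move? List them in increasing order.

G(0) = 0
G(1) = mex{0} = 1
G(2) = mex{1} = 0
G(3) = mex{0,0} = 1
G(4) = mex{1,1,0} = 2
G(5) = mex{2,0,1} = 3
G(6) = mex{3,1,0} = 2
G(7) = mex{2,2,1} = 0
G(8) = mex{0,3,2} = 1
G(9) = mex{1,2,3} = 0
G(10) = mex{0,0,2} = 1
G(11) = mex{1,1,0,0} = 2
G(12) = mex{2,0,1,1} = 3
G(13) = mex{3,1,0,0} = 2
G(14) = mex{2,2,1,1} = 0
G(15) = mex{0,3,2,2} = 1
G(16) = mex{1,2,3,3} = 0
G(17) = mex{0,0,2,2} = 1
G(18) = mex{1,1,0,0} = 2
G(19) = mex{2,0,1,1} = 3
P-positions are exactly the n with G(n) = 0.

0, 2, 7, 9, 14, 16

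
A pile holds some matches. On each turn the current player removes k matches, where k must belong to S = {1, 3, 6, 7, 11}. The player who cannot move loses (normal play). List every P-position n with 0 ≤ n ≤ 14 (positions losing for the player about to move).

n :  0  1  2  3  4  5  6  7  8  9 10 11 12 13 14
G :  0  1  0  1  0  1  2  3  2  3  2  3  0  1  0
P-positions are exactly the n with G(n) = 0.

0, 2, 4, 12, 14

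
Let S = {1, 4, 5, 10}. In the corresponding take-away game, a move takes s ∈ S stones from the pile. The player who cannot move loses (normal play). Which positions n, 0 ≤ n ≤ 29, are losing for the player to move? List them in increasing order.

G(0) = 0
G(1) = mex{0} = 1
G(2) = mex{1} = 0
G(3) = mex{0} = 1
G(4) = mex{1,0} = 2
G(5) = mex{2,1,0} = 3
G(6) = mex{3,0,1} = 2
G(7) = mex{2,1,0} = 3
G(8) = mex{3,2,1} = 0
G(9) = mex{0,3,2} = 1
G(10) = mex{1,2,3,0} = 4
G(11) = mex{4,3,2,1} = 0
G(12) = mex{0,0,3,0} = 1
G(13) = mex{1,1,0,1} = 2
G(14) = mex{2,4,1,2} = 0
G(15) = mex{0,0,4,3} = 1
G(16) = mex{1,1,0,2} = 3
G(17) = mex{3,2,1,3} = 0
G(18) = mex{0,0,2,0} = 1
G(19) = mex{1,1,0,1} = 2
G(20) = mex{2,3,1,4} = 0
G(21) = mex{0,0,3,0} = 1
G(22) = mex{1,1,0,1} = 2
G(23) = mex{2,2,1,2} = 0
G(24) = mex{0,0,2,0} = 1
G(25) = mex{1,1,0,1} = 2
G(26) = mex{2,2,1,3} = 0
G(27) = mex{0,0,2,0} = 1
G(28) = mex{1,1,0,1} = 2
G(29) = mex{2,2,1,2} = 0
P-positions are exactly the n with G(n) = 0.

0, 2, 8, 11, 14, 17, 20, 23, 26, 29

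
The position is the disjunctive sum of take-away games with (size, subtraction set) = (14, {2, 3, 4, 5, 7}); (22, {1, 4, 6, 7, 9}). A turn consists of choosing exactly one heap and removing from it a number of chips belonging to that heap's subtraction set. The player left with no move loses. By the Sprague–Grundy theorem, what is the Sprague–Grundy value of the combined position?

0

Heap A, S = {2, 3, 4, 5, 7}:
n :  0  1  2  3  4  5  6  7  8  9 10 11 12 13 14
G :  0  0  1  1  2  2  3  3  4  0  0  1  1  2  2
G_A(14) = 2.
Heap B, S = {1, 4, 6, 7, 9}:
G(0) = 0
G(1) = mex{0} = 1
G(2) = mex{1} = 0
G(3) = mex{0} = 1
G(4) = mex{1,0} = 2
G(5) = mex{2,1} = 0
G(6) = mex{0,0,0} = 1
G(7) = mex{1,1,1,0} = 2
G(8) = mex{2,2,0,1} = 3
G(9) = mex{3,0,1,0,0} = 2
G(10) = mex{2,1,2,1,1} = 0
G(11) = mex{0,2,0,2,0} = 1
G(12) = mex{1,3,1,0,1} = 2
G(13) = mex{2,2,2,1,2} = 0
G(14) = mex{0,0,3,2,0} = 1
G(15) = mex{1,1,2,3,1} = 0
G(16) = mex{0,2,0,2,2} = 1
G(17) = mex{1,0,1,0,3} = 2
G(18) = mex{2,1,2,1,2} = 0
G(19) = mex{0,0,0,2,0} = 1
G(20) = mex{1,1,1,0,1} = 2
G(21) = mex{2,2,0,1,2} = 3
G(22) = mex{3,0,1,0,0} = 2
G_B(22) = 2.
Combined Grundy value = 2 ⊕ 2 = 0.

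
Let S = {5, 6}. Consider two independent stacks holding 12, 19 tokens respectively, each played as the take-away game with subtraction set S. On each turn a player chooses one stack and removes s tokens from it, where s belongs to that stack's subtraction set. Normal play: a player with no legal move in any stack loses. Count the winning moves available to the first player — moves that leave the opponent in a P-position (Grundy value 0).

4

All stacks use S = {5, 6}:
G(0) = 0
G(1) = mex{} = 0
G(2) = mex{} = 0
G(3) = mex{} = 0
G(4) = mex{} = 0
G(5) = mex{0} = 1
G(6) = mex{0,0} = 1
G(7) = mex{0,0} = 1
G(8) = mex{0,0} = 1
G(9) = mex{0,0} = 1
G(10) = mex{1,0} = 2
G(11) = mex{1,1} = 0
G(12) = mex{1,1} = 0
G(13) = mex{1,1} = 0
G(14) = mex{1,1} = 0
G(15) = mex{2,1} = 0
G(16) = mex{0,2} = 1
G(17) = mex{0,0} = 1
G(18) = mex{0,0} = 1
G(19) = mex{0,0} = 1
Stack A: G(12) = 0.
Stack B: G(19) = 1.
Combined Grundy value = 0 ⊕ 1 = 1.
A winning move leaves total XOR = 0, i.e. changes one component's Grundy value g to g ⊕ X where X is the current total.
Stack A: need g' = 0⊕1 = 1. Options: 12−5→G=1, 12−6→G=1. Hits: 2.
Stack B: need g' = 1⊕1 = 0. Options: 19−5→G=0, 19−6→G=0. Hits: 2.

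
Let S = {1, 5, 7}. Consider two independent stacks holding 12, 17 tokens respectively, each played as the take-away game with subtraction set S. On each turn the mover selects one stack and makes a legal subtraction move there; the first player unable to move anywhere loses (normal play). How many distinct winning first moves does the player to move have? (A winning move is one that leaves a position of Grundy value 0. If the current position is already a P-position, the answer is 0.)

6

All stacks use S = {1, 5, 7}:
G(0) = 0
G(1) = mex{0} = 1
G(2) = mex{1} = 0
G(3) = mex{0} = 1
G(4) = mex{1} = 0
G(5) = mex{0,0} = 1
G(6) = mex{1,1} = 0
G(7) = mex{0,0,0} = 1
G(8) = mex{1,1,1} = 0
G(9) = mex{0,0,0} = 1
G(10) = mex{1,1,1} = 0
G(11) = mex{0,0,0} = 1
G(12) = mex{1,1,1} = 0
G(13) = mex{0,0,0} = 1
G(14) = mex{1,1,1} = 0
G(15) = mex{0,0,0} = 1
G(16) = mex{1,1,1} = 0
G(17) = mex{0,0,0} = 1
Stack A: G(12) = 0.
Stack B: G(17) = 1.
Combined Grundy value = 0 ⊕ 1 = 1.
A winning move leaves total XOR = 0, i.e. changes one component's Grundy value g to g ⊕ X where X is the current total.
Stack A: need g' = 0⊕1 = 1. Options: 12−1→G=1, 12−5→G=1, 12−7→G=1. Hits: 3.
Stack B: need g' = 1⊕1 = 0. Options: 17−1→G=0, 17−5→G=0, 17−7→G=0. Hits: 3.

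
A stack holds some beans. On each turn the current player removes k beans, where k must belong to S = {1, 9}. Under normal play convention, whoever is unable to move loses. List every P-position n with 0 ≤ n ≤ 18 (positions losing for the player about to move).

n :  0  1  2  3  4  5  6  7  8  9 10 11 12 13 14 15 16 17 18
G :  0  1  0  1  0  1  0  1  0  1  0  1  0  1  0  1  0  1  0
P-positions are exactly the n with G(n) = 0.

0, 2, 4, 6, 8, 10, 12, 14, 16, 18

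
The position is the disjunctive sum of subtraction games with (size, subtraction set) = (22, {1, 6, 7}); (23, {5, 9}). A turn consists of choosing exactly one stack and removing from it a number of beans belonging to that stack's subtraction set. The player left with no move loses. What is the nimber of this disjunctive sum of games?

3

Stack A, S = {1, 6, 7}:
n :  0  1  2  3  4  5  6  7  8  9 10 11 12 13 14 15 16 17 18 19 20 21 22
G :  0  1  0  1  0  1  2  3  2  3  2  3  0  1  0  1  0  1  2  3  2  3  2
G_A(22) = 2.
Stack B, S = {5, 9}:
n :  0  1  2  3  4  5  6  7  8  9 10 11 12 13 14 15 16 17 18 19 20 21 22 23
G :  0  0  0  0  0  1  1  1  1  1  2  2  2  2  0  0  0  0  0  1  1  1  1  1
G_B(23) = 1.
Combined Grundy value = 2 ⊕ 1 = 3.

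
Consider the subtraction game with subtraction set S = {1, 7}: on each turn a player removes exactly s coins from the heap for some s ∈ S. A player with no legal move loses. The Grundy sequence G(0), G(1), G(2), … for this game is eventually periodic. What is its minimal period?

n :  0  1  2  3  4  5  6  7  8  9 10 11 12 13 14
G :  0  1  0  1  0  1  0  1  0  1  0  1  0  1  0
G(n+2) = G(n) holds for n = 0,…,6 (a full window of length max(S) = 7), so the sequence is purely periodic with period 2.

2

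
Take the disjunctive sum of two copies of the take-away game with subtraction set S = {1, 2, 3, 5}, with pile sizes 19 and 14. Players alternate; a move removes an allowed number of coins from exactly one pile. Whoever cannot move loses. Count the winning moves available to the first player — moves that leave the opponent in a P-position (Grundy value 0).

3

All piles use S = {1, 2, 3, 5}:
G(0) = 0
G(1) = mex{0} = 1
G(2) = mex{1,0} = 2
G(3) = mex{2,1,0} = 3
G(4) = mex{3,2,1} = 0
G(5) = mex{0,3,2,0} = 1
G(6) = mex{1,0,3,1} = 2
G(7) = mex{2,1,0,2} = 3
G(8) = mex{3,2,1,3} = 0
G(9) = mex{0,3,2,0} = 1
G(10) = mex{1,0,3,1} = 2
G(11) = mex{2,1,0,2} = 3
G(12) = mex{3,2,1,3} = 0
G(13) = mex{0,3,2,0} = 1
G(14) = mex{1,0,3,1} = 2
G(15) = mex{2,1,0,2} = 3
G(16) = mex{3,2,1,3} = 0
G(17) = mex{0,3,2,0} = 1
G(18) = mex{1,0,3,1} = 2
G(19) = mex{2,1,0,2} = 3
Pile A: G(19) = 3.
Pile B: G(14) = 2.
Combined Grundy value = 3 ⊕ 2 = 1.
A winning move leaves total XOR = 0, i.e. changes one component's Grundy value g to g ⊕ X where X is the current total.
Pile A: need g' = 3⊕1 = 2. Options: 19−1→G=2, 19−2→G=1, 19−3→G=0, 19−5→G=2. Hits: 2.
Pile B: need g' = 2⊕1 = 3. Options: 14−1→G=1, 14−2→G=0, 14−3→G=3, 14−5→G=1. Hits: 1.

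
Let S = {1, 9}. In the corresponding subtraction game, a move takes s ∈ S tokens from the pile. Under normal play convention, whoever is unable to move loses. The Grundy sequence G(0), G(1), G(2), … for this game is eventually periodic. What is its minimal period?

2

G(0) = 0
G(1) = mex{0} = 1
G(2) = mex{1} = 0
G(3) = mex{0} = 1
G(4) = mex{1} = 0
G(5) = mex{0} = 1
G(6) = mex{1} = 0
G(7) = mex{0} = 1
G(8) = mex{1} = 0
G(9) = mex{0,0} = 1
G(10) = mex{1,1} = 0
G(11) = mex{0,0} = 1
G(12) = mex{1,1} = 0
G(13) = mex{0,0} = 1
G(14) = mex{1,1} = 0
G(n+2) = G(n) holds for n = 0,…,8 (a full window of length max(S) = 9), so the sequence is purely periodic with period 2.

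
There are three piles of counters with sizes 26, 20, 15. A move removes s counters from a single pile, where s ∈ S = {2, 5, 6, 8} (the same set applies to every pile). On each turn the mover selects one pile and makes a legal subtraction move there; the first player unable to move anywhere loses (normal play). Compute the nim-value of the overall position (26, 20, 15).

3

All piles use S = {2, 5, 6, 8}:
G(0) = 0
G(1) = mex{} = 0
G(2) = mex{0} = 1
G(3) = mex{0} = 1
G(4) = mex{1} = 0
G(5) = mex{1,0} = 2
G(6) = mex{0,0,0} = 1
G(7) = mex{2,1,0} = 3
G(8) = mex{1,1,1,0} = 2
G(9) = mex{3,0,1,0} = 2
G(10) = mex{2,2,0,1} = 3
G(11) = mex{2,1,2,1} = 0
G(12) = mex{3,3,1,0} = 2
G(13) = mex{0,2,3,2} = 1
G(14) = mex{2,2,2,1} = 0
G(15) = mex{1,3,2,3} = 0
G(16) = mex{0,0,3,2} = 1
G(17) = mex{0,2,0,2} = 1
G(18) = mex{1,1,2,3} = 0
G(19) = mex{1,0,1,0} = 2
G(20) = mex{0,0,0,2} = 1
G(21) = mex{2,1,0,1} = 3
G(22) = mex{1,1,1,0} = 2
G(23) = mex{3,0,1,0} = 2
G(24) = mex{2,2,0,1} = 3
G(25) = mex{2,1,2,1} = 0
G(26) = mex{3,3,1,0} = 2
Pile A: G(26) = 2.
Pile B: G(20) = 1.
Pile C: G(15) = 0.
Combined Grundy value = 2 ⊕ 1 ⊕ 0 = 3.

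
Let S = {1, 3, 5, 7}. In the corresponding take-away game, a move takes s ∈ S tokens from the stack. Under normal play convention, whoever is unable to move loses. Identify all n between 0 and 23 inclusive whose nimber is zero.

n :  0  1  2  3  4  5  6  7  8  9 10 11 12 13 14 15 16 17 18 19 20 21 22 23
G :  0  1  0  1  0  1  0  1  0  1  0  1  0  1  0  1  0  1  0  1  0  1  0  1
P-positions are exactly the n with G(n) = 0.

0, 2, 4, 6, 8, 10, 12, 14, 16, 18, 20, 22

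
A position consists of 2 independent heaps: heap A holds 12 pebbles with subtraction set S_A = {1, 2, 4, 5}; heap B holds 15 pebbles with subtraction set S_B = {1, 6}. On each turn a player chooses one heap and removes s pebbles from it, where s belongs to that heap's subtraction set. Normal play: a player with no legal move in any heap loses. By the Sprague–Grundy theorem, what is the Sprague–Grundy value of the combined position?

Heap A, S = {1, 2, 4, 5}:
G(0) = 0
G(1) = mex{0} = 1
G(2) = mex{1,0} = 2
G(3) = mex{2,1} = 0
G(4) = mex{0,2,0} = 1
G(5) = mex{1,0,1,0} = 2
G(6) = mex{2,1,2,1} = 0
G(7) = mex{0,2,0,2} = 1
G(8) = mex{1,0,1,0} = 2
G(9) = mex{2,1,2,1} = 0
G(10) = mex{0,2,0,2} = 1
G(11) = mex{1,0,1,0} = 2
G(12) = mex{2,1,2,1} = 0
G_A(12) = 0.
Heap B, S = {1, 6}:
n :  0  1  2  3  4  5  6  7  8  9 10 11 12 13 14 15
G :  0  1  0  1  0  1  2  0  1  0  1  0  1  2  0  1
G_B(15) = 1.
Combined Grundy value = 0 ⊕ 1 = 1.

1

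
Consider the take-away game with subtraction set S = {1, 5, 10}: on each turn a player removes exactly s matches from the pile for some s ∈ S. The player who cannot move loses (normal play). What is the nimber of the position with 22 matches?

G(0) = 0
G(1) = mex{0} = 1
G(2) = mex{1} = 0
G(3) = mex{0} = 1
G(4) = mex{1} = 0
G(5) = mex{0,0} = 1
G(6) = mex{1,1} = 0
G(7) = mex{0,0} = 1
G(8) = mex{1,1} = 0
G(9) = mex{0,0} = 1
G(10) = mex{1,1,0} = 2
G(11) = mex{2,0,1} = 3
G(12) = mex{3,1,0} = 2
G(13) = mex{2,0,1} = 3
G(14) = mex{3,1,0} = 2
G(15) = mex{2,2,1} = 0
G(16) = mex{0,3,0} = 1
G(17) = mex{1,2,1} = 0
G(18) = mex{0,3,0} = 1
G(19) = mex{1,2,1} = 0
G(20) = mex{0,0,2} = 1
G(21) = mex{1,1,3} = 0
G(22) = mex{0,0,2} = 1

1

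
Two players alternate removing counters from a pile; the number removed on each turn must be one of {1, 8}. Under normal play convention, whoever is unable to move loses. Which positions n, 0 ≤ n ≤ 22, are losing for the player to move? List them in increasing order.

G(0) = 0
G(1) = mex{0} = 1
G(2) = mex{1} = 0
G(3) = mex{0} = 1
G(4) = mex{1} = 0
G(5) = mex{0} = 1
G(6) = mex{1} = 0
G(7) = mex{0} = 1
G(8) = mex{1,0} = 2
G(9) = mex{2,1} = 0
G(10) = mex{0,0} = 1
G(11) = mex{1,1} = 0
G(12) = mex{0,0} = 1
G(13) = mex{1,1} = 0
G(14) = mex{0,0} = 1
G(15) = mex{1,1} = 0
G(16) = mex{0,2} = 1
G(17) = mex{1,0} = 2
G(18) = mex{2,1} = 0
G(19) = mex{0,0} = 1
G(20) = mex{1,1} = 0
G(21) = mex{0,0} = 1
G(22) = mex{1,1} = 0
P-positions are exactly the n with G(n) = 0.

0, 2, 4, 6, 9, 11, 13, 15, 18, 20, 22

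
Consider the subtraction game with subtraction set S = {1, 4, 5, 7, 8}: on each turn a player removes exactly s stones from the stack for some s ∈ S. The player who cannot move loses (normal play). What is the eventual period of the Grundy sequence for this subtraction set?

n :  0  1  2  3  4  5  6  7  8  9 10 11 12 13 14 15 16 17 18 19 20 21 22 23
G :  0  1  0  1  2  3  2  3  4  5  4  0  1  0  1  2  3  2  3  4  5  4  0  1
G(n+11) = G(n) holds for n = 0,…,7 (a full window of length max(S) = 8), so the sequence is purely periodic with period 11.

11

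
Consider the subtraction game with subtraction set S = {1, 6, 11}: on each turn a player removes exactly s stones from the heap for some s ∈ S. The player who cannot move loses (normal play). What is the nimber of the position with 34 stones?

1

n :  0  1  2  3  4  5  6  7  8  9 10 11 12 13 14 15 16 17 18 19 20 21 22 23 24 25 26 27 28 29 30 31 32 33 34
G :  0  1  0  1  0  1  2  0  1  0  1  2  0  1  0  1  0  1  2  0  1  0  1  2  0  1  0  1  0  1  2  0  1  0  1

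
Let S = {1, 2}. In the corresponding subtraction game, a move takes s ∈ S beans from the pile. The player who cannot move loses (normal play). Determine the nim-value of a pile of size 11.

2

G(0) = 0
G(1) = mex{0} = 1
G(2) = mex{1,0} = 2
G(3) = mex{2,1} = 0
G(4) = mex{0,2} = 1
G(5) = mex{1,0} = 2
G(6) = mex{2,1} = 0
G(7) = mex{0,2} = 1
G(8) = mex{1,0} = 2
G(9) = mex{2,1} = 0
G(10) = mex{0,2} = 1
G(11) = mex{1,0} = 2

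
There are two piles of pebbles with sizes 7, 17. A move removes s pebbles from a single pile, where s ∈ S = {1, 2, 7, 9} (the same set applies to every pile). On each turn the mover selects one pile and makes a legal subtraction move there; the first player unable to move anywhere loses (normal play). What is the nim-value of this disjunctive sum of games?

1

All piles use S = {1, 2, 7, 9}:
G(0) = 0
G(1) = mex{0} = 1
G(2) = mex{1,0} = 2
G(3) = mex{2,1} = 0
G(4) = mex{0,2} = 1
G(5) = mex{1,0} = 2
G(6) = mex{2,1} = 0
G(7) = mex{0,2,0} = 1
G(8) = mex{1,0,1} = 2
G(9) = mex{2,1,2,0} = 3
G(10) = mex{3,2,0,1} = 4
G(11) = mex{4,3,1,2} = 0
G(12) = mex{0,4,2,0} = 1
G(13) = mex{1,0,0,1} = 2
G(14) = mex{2,1,1,2} = 0
G(15) = mex{0,2,2,0} = 1
G(16) = mex{1,0,3,1} = 2
G(17) = mex{2,1,4,2} = 0
Pile A: G(7) = 1.
Pile B: G(17) = 0.
Combined Grundy value = 1 ⊕ 0 = 1.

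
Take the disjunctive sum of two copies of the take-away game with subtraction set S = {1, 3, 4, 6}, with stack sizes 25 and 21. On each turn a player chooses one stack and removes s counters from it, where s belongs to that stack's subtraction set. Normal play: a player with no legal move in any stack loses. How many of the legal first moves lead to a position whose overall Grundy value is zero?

All stacks use S = {1, 3, 4, 6}:
n :  0  1  2  3  4  5  6  7  8  9 10 11 12 13 14 15 16 17 18 19 20 21 22 23 24 25
G :  0  1  0  1  2  3  2  0  1  0  1  2  3  2  0  1  0  1  2  3  2  0  1  0  1  2
Stack A: G(25) = 2.
Stack B: G(21) = 0.
Combined Grundy value = 2 ⊕ 0 = 2.
A winning move leaves total XOR = 0, i.e. changes one component's Grundy value g to g ⊕ X where X is the current total.
Stack A: need g' = 2⊕2 = 0. Options: 25−1→G=1, 25−3→G=1, 25−4→G=0, 25−6→G=3. Hits: 1.
Stack B: need g' = 0⊕2 = 2. Options: 21−1→G=2, 21−3→G=2, 21−4→G=1, 21−6→G=1. Hits: 2.

3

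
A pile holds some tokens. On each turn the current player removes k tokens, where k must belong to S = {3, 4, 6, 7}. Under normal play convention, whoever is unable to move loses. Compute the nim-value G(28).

n :  0  1  2  3  4  5  6  7  8  9 10 11 12 13 14 15 16 17 18 19 20 21 22 23 24 25 26 27 28
G :  0  0  0  1  1  1  2  2  2  3  0  0  0  1  1  1  2  2  2  3  0  0  0  1  1  1  2  2  2

2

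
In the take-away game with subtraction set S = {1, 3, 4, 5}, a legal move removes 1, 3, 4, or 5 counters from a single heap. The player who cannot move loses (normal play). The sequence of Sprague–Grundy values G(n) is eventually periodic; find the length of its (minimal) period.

G(0) = 0
G(1) = mex{0} = 1
G(2) = mex{1} = 0
G(3) = mex{0,0} = 1
G(4) = mex{1,1,0} = 2
G(5) = mex{2,0,1,0} = 3
G(6) = mex{3,1,0,1} = 2
G(7) = mex{2,2,1,0} = 3
G(8) = mex{3,3,2,1} = 0
G(9) = mex{0,2,3,2} = 1
G(10) = mex{1,3,2,3} = 0
G(11) = mex{0,0,3,2} = 1
G(12) = mex{1,1,0,3} = 2
G(13) = mex{2,0,1,0} = 3
G(14) = mex{3,1,0,1} = 2
G(15) = mex{2,2,1,0} = 3
G(16) = mex{3,3,2,1} = 0
G(17) = mex{0,2,3,2} = 1
G(n+8) = G(n) holds for n = 0,…,4 (a full window of length max(S) = 5), so the sequence is purely periodic with period 8.

8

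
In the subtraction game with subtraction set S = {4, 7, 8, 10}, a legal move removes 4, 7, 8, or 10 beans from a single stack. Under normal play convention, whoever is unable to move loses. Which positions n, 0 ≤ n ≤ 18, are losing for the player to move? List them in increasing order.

0, 1, 2, 3, 14, 15, 16, 17

G(0) = 0
G(1) = mex{} = 0
G(2) = mex{} = 0
G(3) = mex{} = 0
G(4) = mex{0} = 1
G(5) = mex{0} = 1
G(6) = mex{0} = 1
G(7) = mex{0,0} = 1
G(8) = mex{1,0,0} = 2
G(9) = mex{1,0,0} = 2
G(10) = mex{1,0,0,0} = 2
G(11) = mex{1,1,0,0} = 2
G(12) = mex{2,1,1,0} = 3
G(13) = mex{2,1,1,0} = 3
G(14) = mex{2,1,1,1} = 0
G(15) = mex{2,2,1,1} = 0
G(16) = mex{3,2,2,1} = 0
G(17) = mex{3,2,2,1} = 0
G(18) = mex{0,2,2,2} = 1
P-positions are exactly the n with G(n) = 0.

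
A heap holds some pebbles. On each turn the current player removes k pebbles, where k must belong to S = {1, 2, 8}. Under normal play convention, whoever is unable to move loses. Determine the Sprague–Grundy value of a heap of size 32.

2

G(0) = 0
G(1) = mex{0} = 1
G(2) = mex{1,0} = 2
G(3) = mex{2,1} = 0
G(4) = mex{0,2} = 1
G(5) = mex{1,0} = 2
G(6) = mex{2,1} = 0
G(7) = mex{0,2} = 1
G(8) = mex{1,0,0} = 2
G(9) = mex{2,1,1} = 0
G(10) = mex{0,2,2} = 1
G(11) = mex{1,0,0} = 2
G(12) = mex{2,1,1} = 0
G(13) = mex{0,2,2} = 1
G(14) = mex{1,0,0} = 2
G(15) = mex{2,1,1} = 0
G(16) = mex{0,2,2} = 1
G(17) = mex{1,0,0} = 2
G(18) = mex{2,1,1} = 0
G(19) = mex{0,2,2} = 1
G(20) = mex{1,0,0} = 2
G(21) = mex{2,1,1} = 0
G(22) = mex{0,2,2} = 1
G(23) = mex{1,0,0} = 2
G(24) = mex{2,1,1} = 0
G(25) = mex{0,2,2} = 1
G(26) = mex{1,0,0} = 2
G(27) = mex{2,1,1} = 0
G(28) = mex{0,2,2} = 1
G(29) = mex{1,0,0} = 2
G(30) = mex{2,1,1} = 0
G(31) = mex{0,2,2} = 1
G(32) = mex{1,0,0} = 2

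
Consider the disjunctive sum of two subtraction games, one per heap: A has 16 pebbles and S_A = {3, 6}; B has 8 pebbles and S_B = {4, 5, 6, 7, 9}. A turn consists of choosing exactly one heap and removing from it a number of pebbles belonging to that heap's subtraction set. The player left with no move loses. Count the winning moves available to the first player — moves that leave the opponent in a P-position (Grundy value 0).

Heap A, S = {3, 6}:
n :  0  1  2  3  4  5  6  7  8  9 10 11 12 13 14 15 16
G :  0  0  0  1  1  1  2  2  2  0  0  0  1  1  1  2  2
G_A(16) = 2.
Heap B, S = {4, 5, 6, 7, 9}:
n : 0 1 2 3 4 5 6 7 8
G : 0 0 0 0 1 1 1 1 2
G_B(8) = 2.
Combined Grundy value = 2 ⊕ 2 = 0.
A winning move leaves total XOR = 0, i.e. changes one component's Grundy value g to g ⊕ X where X is the current total.
Heap A: target g' = 2⊕0 = 2, but every legal move changes the Grundy value (mex property), so 0 moves.
Heap B: target g' = 2⊕0 = 2, but every legal move changes the Grundy value (mex property), so 0 moves.

0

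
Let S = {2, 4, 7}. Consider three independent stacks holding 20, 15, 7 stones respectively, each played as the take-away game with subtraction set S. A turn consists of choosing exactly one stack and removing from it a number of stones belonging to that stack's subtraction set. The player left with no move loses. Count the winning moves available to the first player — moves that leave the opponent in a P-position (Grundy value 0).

All stacks use S = {2, 4, 7}:
n :  0  1  2  3  4  5  6  7  8  9 10 11 12 13 14 15 16 17 18 19 20
G :  0  0  1  1  2  2  0  3  1  0  2  1  0  2  1  0  2  1  0  2  1
Stack A: G(20) = 1.
Stack B: G(15) = 0.
Stack C: G(7) = 3.
Combined Grundy value = 1 ⊕ 0 ⊕ 3 = 2.
A winning move leaves total XOR = 0, i.e. changes one component's Grundy value g to g ⊕ X where X is the current total.
Stack A: need g' = 1⊕2 = 3. Options: 20−2→G=0, 20−4→G=2, 20−7→G=2. Hits: 0.
Stack B: need g' = 0⊕2 = 2. Options: 15−2→G=2, 15−4→G=1, 15−7→G=1. Hits: 1.
Stack C: need g' = 3⊕2 = 1. Options: 7−2→G=2, 7−4→G=1, 7−7→G=0. Hits: 1.

2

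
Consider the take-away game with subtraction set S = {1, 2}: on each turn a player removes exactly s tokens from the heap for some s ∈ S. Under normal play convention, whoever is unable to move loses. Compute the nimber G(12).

0

n :  0  1  2  3  4  5  6  7  8  9 10 11 12
G :  0  1  2  0  1  2  0  1  2  0  1  2  0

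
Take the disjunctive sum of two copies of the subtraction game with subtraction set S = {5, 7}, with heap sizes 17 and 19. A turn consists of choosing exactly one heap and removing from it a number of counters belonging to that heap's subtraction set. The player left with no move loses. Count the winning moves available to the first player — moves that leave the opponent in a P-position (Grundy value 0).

All heaps use S = {5, 7}:
G(0) = 0
G(1) = mex{} = 0
G(2) = mex{} = 0
G(3) = mex{} = 0
G(4) = mex{} = 0
G(5) = mex{0} = 1
G(6) = mex{0} = 1
G(7) = mex{0,0} = 1
G(8) = mex{0,0} = 1
G(9) = mex{0,0} = 1
G(10) = mex{1,0} = 2
G(11) = mex{1,0} = 2
G(12) = mex{1,1} = 0
G(13) = mex{1,1} = 0
G(14) = mex{1,1} = 0
G(15) = mex{2,1} = 0
G(16) = mex{2,1} = 0
G(17) = mex{0,2} = 1
G(18) = mex{0,2} = 1
G(19) = mex{0,0} = 1
Heap A: G(17) = 1.
Heap B: G(19) = 1.
Combined Grundy value = 1 ⊕ 1 = 0.
A winning move leaves total XOR = 0, i.e. changes one component's Grundy value g to g ⊕ X where X is the current total.
Heap A: target g' = 1⊕0 = 1, but every legal move changes the Grundy value (mex property), so 0 moves.
Heap B: target g' = 1⊕0 = 1, but every legal move changes the Grundy value (mex property), so 0 moves.

0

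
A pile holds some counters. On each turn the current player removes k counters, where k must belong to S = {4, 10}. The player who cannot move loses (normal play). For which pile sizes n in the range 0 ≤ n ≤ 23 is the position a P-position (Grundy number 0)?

G(0) = 0
G(1) = mex{} = 0
G(2) = mex{} = 0
G(3) = mex{} = 0
G(4) = mex{0} = 1
G(5) = mex{0} = 1
G(6) = mex{0} = 1
G(7) = mex{0} = 1
G(8) = mex{1} = 0
G(9) = mex{1} = 0
G(10) = mex{1,0} = 2
G(11) = mex{1,0} = 2
G(12) = mex{0,0} = 1
G(13) = mex{0,0} = 1
G(14) = mex{2,1} = 0
G(15) = mex{2,1} = 0
G(16) = mex{1,1} = 0
G(17) = mex{1,1} = 0
G(18) = mex{0,0} = 1
G(19) = mex{0,0} = 1
G(20) = mex{0,2} = 1
G(21) = mex{0,2} = 1
G(22) = mex{1,1} = 0
G(23) = mex{1,1} = 0
P-positions are exactly the n with G(n) = 0.

0, 1, 2, 3, 8, 9, 14, 15, 16, 17, 22, 23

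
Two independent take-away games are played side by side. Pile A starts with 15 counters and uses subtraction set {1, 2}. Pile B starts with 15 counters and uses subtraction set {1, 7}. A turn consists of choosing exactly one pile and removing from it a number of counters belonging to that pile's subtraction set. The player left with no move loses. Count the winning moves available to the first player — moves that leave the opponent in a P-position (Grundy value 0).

3

Pile A, S = {1, 2}:
n :  0  1  2  3  4  5  6  7  8  9 10 11 12 13 14 15
G :  0  1  2  0  1  2  0  1  2  0  1  2  0  1  2  0
G_A(15) = 0.
Pile B, S = {1, 7}:
n :  0  1  2  3  4  5  6  7  8  9 10 11 12 13 14 15
G :  0  1  0  1  0  1  0  1  0  1  0  1  0  1  0  1
G_B(15) = 1.
Combined Grundy value = 0 ⊕ 1 = 1.
A winning move leaves total XOR = 0, i.e. changes one component's Grundy value g to g ⊕ X where X is the current total.
Pile A: need g' = 0⊕1 = 1. Options: 15−1→G=2, 15−2→G=1. Hits: 1.
Pile B: need g' = 1⊕1 = 0. Options: 15−1→G=0, 15−7→G=0. Hits: 2.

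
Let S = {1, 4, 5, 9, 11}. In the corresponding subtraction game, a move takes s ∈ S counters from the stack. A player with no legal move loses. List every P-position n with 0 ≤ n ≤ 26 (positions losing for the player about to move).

0, 2, 8, 10, 16, 18, 24, 26

G(0) = 0
G(1) = mex{0} = 1
G(2) = mex{1} = 0
G(3) = mex{0} = 1
G(4) = mex{1,0} = 2
G(5) = mex{2,1,0} = 3
G(6) = mex{3,0,1} = 2
G(7) = mex{2,1,0} = 3
G(8) = mex{3,2,1} = 0
G(9) = mex{0,3,2,0} = 1
G(10) = mex{1,2,3,1} = 0
G(11) = mex{0,3,2,0,0} = 1
G(12) = mex{1,0,3,1,1} = 2
G(13) = mex{2,1,0,2,0} = 3
G(14) = mex{3,0,1,3,1} = 2
G(15) = mex{2,1,0,2,2} = 3
G(16) = mex{3,2,1,3,3} = 0
G(17) = mex{0,3,2,0,2} = 1
G(18) = mex{1,2,3,1,3} = 0
G(19) = mex{0,3,2,0,0} = 1
G(20) = mex{1,0,3,1,1} = 2
G(21) = mex{2,1,0,2,0} = 3
G(22) = mex{3,0,1,3,1} = 2
G(23) = mex{2,1,0,2,2} = 3
G(24) = mex{3,2,1,3,3} = 0
G(25) = mex{0,3,2,0,2} = 1
G(26) = mex{1,2,3,1,3} = 0
P-positions are exactly the n with G(n) = 0.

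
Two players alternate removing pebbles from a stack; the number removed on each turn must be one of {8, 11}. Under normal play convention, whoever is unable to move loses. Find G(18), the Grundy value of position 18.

2

G(0) = 0
G(1) = mex{} = 0
G(2) = mex{} = 0
G(3) = mex{} = 0
G(4) = mex{} = 0
G(5) = mex{} = 0
G(6) = mex{} = 0
G(7) = mex{} = 0
G(8) = mex{0} = 1
G(9) = mex{0} = 1
G(10) = mex{0} = 1
G(11) = mex{0,0} = 1
G(12) = mex{0,0} = 1
G(13) = mex{0,0} = 1
G(14) = mex{0,0} = 1
G(15) = mex{0,0} = 1
G(16) = mex{1,0} = 2
G(17) = mex{1,0} = 2
G(18) = mex{1,0} = 2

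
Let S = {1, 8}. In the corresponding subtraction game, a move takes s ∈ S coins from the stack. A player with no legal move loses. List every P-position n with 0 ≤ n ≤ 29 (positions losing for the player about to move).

0, 2, 4, 6, 9, 11, 13, 15, 18, 20, 22, 24, 27, 29

G(0) = 0
G(1) = mex{0} = 1
G(2) = mex{1} = 0
G(3) = mex{0} = 1
G(4) = mex{1} = 0
G(5) = mex{0} = 1
G(6) = mex{1} = 0
G(7) = mex{0} = 1
G(8) = mex{1,0} = 2
G(9) = mex{2,1} = 0
G(10) = mex{0,0} = 1
G(11) = mex{1,1} = 0
G(12) = mex{0,0} = 1
G(13) = mex{1,1} = 0
G(14) = mex{0,0} = 1
G(15) = mex{1,1} = 0
G(16) = mex{0,2} = 1
G(17) = mex{1,0} = 2
G(18) = mex{2,1} = 0
G(19) = mex{0,0} = 1
G(20) = mex{1,1} = 0
G(21) = mex{0,0} = 1
G(22) = mex{1,1} = 0
G(23) = mex{0,0} = 1
G(24) = mex{1,1} = 0
G(25) = mex{0,2} = 1
G(26) = mex{1,0} = 2
G(27) = mex{2,1} = 0
G(28) = mex{0,0} = 1
G(29) = mex{1,1} = 0
P-positions are exactly the n with G(n) = 0.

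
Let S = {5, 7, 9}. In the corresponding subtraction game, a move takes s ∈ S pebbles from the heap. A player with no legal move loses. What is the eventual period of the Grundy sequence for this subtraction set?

14

n :  0  1  2  3  4  5  6  7  8  9 10 11 12 13 14 15 16 17 18 19 20 21 22 23 24 25 26 27 28 29
G :  0  0  0  0  0  1  1  1  1  1  2  2  2  2  0  0  0  0  0  1  1  1  1  1  2  2  2  2  0  0
G(n+14) = G(n) holds for n = 0,…,8 (a full window of length max(S) = 9), so the sequence is purely periodic with period 14.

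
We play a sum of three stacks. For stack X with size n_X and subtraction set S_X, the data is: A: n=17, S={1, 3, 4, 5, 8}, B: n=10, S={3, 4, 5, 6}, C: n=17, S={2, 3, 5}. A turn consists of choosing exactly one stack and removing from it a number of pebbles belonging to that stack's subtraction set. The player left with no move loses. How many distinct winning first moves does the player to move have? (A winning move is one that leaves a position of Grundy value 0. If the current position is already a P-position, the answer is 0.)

1

Stack A, S = {1, 3, 4, 5, 8}:
G(0) = 0
G(1) = mex{0} = 1
G(2) = mex{1} = 0
G(3) = mex{0,0} = 1
G(4) = mex{1,1,0} = 2
G(5) = mex{2,0,1,0} = 3
G(6) = mex{3,1,0,1} = 2
G(7) = mex{2,2,1,0} = 3
G(8) = mex{3,3,2,1,0} = 4
G(9) = mex{4,2,3,2,1} = 0
G(10) = mex{0,3,2,3,0} = 1
G(11) = mex{1,4,3,2,1} = 0
G(12) = mex{0,0,4,3,2} = 1
G(13) = mex{1,1,0,4,3} = 2
G(14) = mex{2,0,1,0,2} = 3
G(15) = mex{3,1,0,1,3} = 2
G(16) = mex{2,2,1,0,4} = 3
G(17) = mex{3,3,2,1,0} = 4
G_A(17) = 4.
Stack B, S = {3, 4, 5, 6}:
G(0) = 0
G(1) = mex{} = 0
G(2) = mex{} = 0
G(3) = mex{0} = 1
G(4) = mex{0,0} = 1
G(5) = mex{0,0,0} = 1
G(6) = mex{1,0,0,0} = 2
G(7) = mex{1,1,0,0} = 2
G(8) = mex{1,1,1,0} = 2
G(9) = mex{2,1,1,1} = 0
G(10) = mex{2,2,1,1} = 0
G_B(10) = 0.
Stack C, S = {2, 3, 5}:
n :  0  1  2  3  4  5  6  7  8  9 10 11 12 13 14 15 16 17
G :  0  0  1  1  2  2  3  0  0  1  1  2  2  3  0  0  1  1
G_C(17) = 1.
Combined Grundy value = 4 ⊕ 0 ⊕ 1 = 5.
A winning move leaves total XOR = 0, i.e. changes one component's Grundy value g to g ⊕ X where X is the current total.
Stack A: need g' = 4⊕5 = 1. Options: 17−1→G=3, 17−3→G=3, 17−4→G=2, 17−5→G=1, 17−8→G=0. Hits: 1.
Stack B: need g' = 0⊕5 = 5. Options: 10−3→G=2, 10−4→G=2, 10−5→G=1, 10−6→G=1. Hits: 0.
Stack C: need g' = 1⊕5 = 4. Options: 17−2→G=0, 17−3→G=0, 17−5→G=2. Hits: 0.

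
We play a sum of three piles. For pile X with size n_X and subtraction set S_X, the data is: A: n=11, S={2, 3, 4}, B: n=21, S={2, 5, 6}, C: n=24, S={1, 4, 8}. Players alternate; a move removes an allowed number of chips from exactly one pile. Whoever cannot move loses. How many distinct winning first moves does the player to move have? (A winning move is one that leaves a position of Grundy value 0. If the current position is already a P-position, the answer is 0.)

3

Pile A, S = {2, 3, 4}:
n :  0  1  2  3  4  5  6  7  8  9 10 11
G :  0  0  1  1  2  2  0  0  1  1  2  2
G_A(11) = 2.
Pile B, S = {2, 5, 6}:
G(0) = 0
G(1) = mex{} = 0
G(2) = mex{0} = 1
G(3) = mex{0} = 1
G(4) = mex{1} = 0
G(5) = mex{1,0} = 2
G(6) = mex{0,0,0} = 1
G(7) = mex{2,1,0} = 3
G(8) = mex{1,1,1} = 0
G(9) = mex{3,0,1} = 2
G(10) = mex{0,2,0} = 1
G(11) = mex{2,1,2} = 0
G(12) = mex{1,3,1} = 0
G(13) = mex{0,0,3} = 1
G(14) = mex{0,2,0} = 1
G(15) = mex{1,1,2} = 0
G(16) = mex{1,0,1} = 2
G(17) = mex{0,0,0} = 1
G(18) = mex{2,1,0} = 3
G(19) = mex{1,1,1} = 0
G(20) = mex{3,0,1} = 2
G(21) = mex{0,2,0} = 1
G_B(21) = 1.
Pile C, S = {1, 4, 8}:
n :  0  1  2  3  4  5  6  7  8  9 10 11 12 13 14 15 16 17 18 19 20 21 22 23 24
G :  0  1  0  1  2  0  1  0  1  2  3  2  0  1  0  1  2  0  1  0  1  2  3  2  0
G_C(24) = 0.
Combined Grundy value = 2 ⊕ 1 ⊕ 0 = 3.
A winning move leaves total XOR = 0, i.e. changes one component's Grundy value g to g ⊕ X where X is the current total.
Pile A: need g' = 2⊕3 = 1. Options: 11−2→G=1, 11−3→G=1, 11−4→G=0. Hits: 2.
Pile B: need g' = 1⊕3 = 2. Options: 21−2→G=0, 21−5→G=2, 21−6→G=0. Hits: 1.
Pile C: need g' = 0⊕3 = 3. Options: 24−1→G=2, 24−4→G=1, 24−8→G=2. Hits: 0.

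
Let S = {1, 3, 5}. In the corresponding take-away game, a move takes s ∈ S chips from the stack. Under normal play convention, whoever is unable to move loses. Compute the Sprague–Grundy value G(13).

1

n :  0  1  2  3  4  5  6  7  8  9 10 11 12 13
G :  0  1  0  1  0  1  0  1  0  1  0  1  0  1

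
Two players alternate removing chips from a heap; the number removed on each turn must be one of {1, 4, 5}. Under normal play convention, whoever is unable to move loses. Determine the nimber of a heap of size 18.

0

G(0) = 0
G(1) = mex{0} = 1
G(2) = mex{1} = 0
G(3) = mex{0} = 1
G(4) = mex{1,0} = 2
G(5) = mex{2,1,0} = 3
G(6) = mex{3,0,1} = 2
G(7) = mex{2,1,0} = 3
G(8) = mex{3,2,1} = 0
G(9) = mex{0,3,2} = 1
G(10) = mex{1,2,3} = 0
G(11) = mex{0,3,2} = 1
G(12) = mex{1,0,3} = 2
G(13) = mex{2,1,0} = 3
G(14) = mex{3,0,1} = 2
G(15) = mex{2,1,0} = 3
G(16) = mex{3,2,1} = 0
G(17) = mex{0,3,2} = 1
G(18) = mex{1,2,3} = 0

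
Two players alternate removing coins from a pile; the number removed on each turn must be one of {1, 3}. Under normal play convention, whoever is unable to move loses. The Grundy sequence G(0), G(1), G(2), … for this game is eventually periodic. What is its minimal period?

2

G(0) = 0
G(1) = mex{0} = 1
G(2) = mex{1} = 0
G(3) = mex{0,0} = 1
G(4) = mex{1,1} = 0
G(5) = mex{0,0} = 1
G(6) = mex{1,1} = 0
G(7) = mex{0,0} = 1
G(8) = mex{1,1} = 0
G(9) = mex{0,0} = 1
G(10) = mex{1,1} = 0
G(11) = mex{0,0} = 1
G(12) = mex{1,1} = 0
G(13) = mex{0,0} = 1
G(14) = mex{1,1} = 0
G(n+2) = G(n) holds for n = 0,…,2 (a full window of length max(S) = 3), so the sequence is purely periodic with period 2.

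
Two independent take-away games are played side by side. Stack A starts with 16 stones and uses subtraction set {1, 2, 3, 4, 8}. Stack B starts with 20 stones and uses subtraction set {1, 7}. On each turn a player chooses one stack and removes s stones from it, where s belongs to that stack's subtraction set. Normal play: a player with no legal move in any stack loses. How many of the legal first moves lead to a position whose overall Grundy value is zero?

3

Stack A, S = {1, 2, 3, 4, 8}:
G(0) = 0
G(1) = mex{0} = 1
G(2) = mex{1,0} = 2
G(3) = mex{2,1,0} = 3
G(4) = mex{3,2,1,0} = 4
G(5) = mex{4,3,2,1} = 0
G(6) = mex{0,4,3,2} = 1
G(7) = mex{1,0,4,3} = 2
G(8) = mex{2,1,0,4,0} = 3
G(9) = mex{3,2,1,0,1} = 4
G(10) = mex{4,3,2,1,2} = 0
G(11) = mex{0,4,3,2,3} = 1
G(12) = mex{1,0,4,3,4} = 2
G(13) = mex{2,1,0,4,0} = 3
G(14) = mex{3,2,1,0,1} = 4
G(15) = mex{4,3,2,1,2} = 0
G(16) = mex{0,4,3,2,3} = 1
G_A(16) = 1.
Stack B, S = {1, 7}:
n :  0  1  2  3  4  5  6  7  8  9 10 11 12 13 14 15 16 17 18 19 20
G :  0  1  0  1  0  1  0  1  0  1  0  1  0  1  0  1  0  1  0  1  0
G_B(20) = 0.
Combined Grundy value = 1 ⊕ 0 = 1.
A winning move leaves total XOR = 0, i.e. changes one component's Grundy value g to g ⊕ X where X is the current total.
Stack A: need g' = 1⊕1 = 0. Options: 16−1→G=0, 16−2→G=4, 16−3→G=3, 16−4→G=2, 16−8→G=3. Hits: 1.
Stack B: need g' = 0⊕1 = 1. Options: 20−1→G=1, 20−7→G=1. Hits: 2.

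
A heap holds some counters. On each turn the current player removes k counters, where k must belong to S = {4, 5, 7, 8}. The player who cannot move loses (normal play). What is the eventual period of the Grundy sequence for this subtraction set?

12

G(0) = 0
G(1) = mex{} = 0
G(2) = mex{} = 0
G(3) = mex{} = 0
G(4) = mex{0} = 1
G(5) = mex{0,0} = 1
G(6) = mex{0,0} = 1
G(7) = mex{0,0,0} = 1
G(8) = mex{1,0,0,0} = 2
G(9) = mex{1,1,0,0} = 2
G(10) = mex{1,1,0,0} = 2
G(11) = mex{1,1,1,0} = 2
G(12) = mex{2,1,1,1} = 0
G(13) = mex{2,2,1,1} = 0
G(14) = mex{2,2,1,1} = 0
G(15) = mex{2,2,2,1} = 0
G(16) = mex{0,2,2,2} = 1
G(17) = mex{0,0,2,2} = 1
G(18) = mex{0,0,2,2} = 1
G(19) = mex{0,0,0,2} = 1
G(20) = mex{1,0,0,0} = 2
G(21) = mex{1,1,0,0} = 2
G(22) = mex{1,1,0,0} = 2
G(23) = mex{1,1,1,0} = 2
G(24) = mex{2,1,1,1} = 0
G(25) = mex{2,2,1,1} = 0
G(n+12) = G(n) holds for n = 0,…,7 (a full window of length max(S) = 8), so the sequence is purely periodic with period 12.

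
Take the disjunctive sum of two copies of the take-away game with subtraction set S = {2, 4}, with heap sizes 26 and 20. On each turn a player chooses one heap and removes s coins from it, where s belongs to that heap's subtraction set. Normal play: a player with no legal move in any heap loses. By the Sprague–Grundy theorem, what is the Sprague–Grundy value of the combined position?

0

All heaps use S = {2, 4}:
G(0) = 0
G(1) = mex{} = 0
G(2) = mex{0} = 1
G(3) = mex{0} = 1
G(4) = mex{1,0} = 2
G(5) = mex{1,0} = 2
G(6) = mex{2,1} = 0
G(7) = mex{2,1} = 0
G(8) = mex{0,2} = 1
G(9) = mex{0,2} = 1
G(10) = mex{1,0} = 2
G(11) = mex{1,0} = 2
G(12) = mex{2,1} = 0
G(13) = mex{2,1} = 0
G(14) = mex{0,2} = 1
G(15) = mex{0,2} = 1
G(16) = mex{1,0} = 2
G(17) = mex{1,0} = 2
G(18) = mex{2,1} = 0
G(19) = mex{2,1} = 0
G(20) = mex{0,2} = 1
G(21) = mex{0,2} = 1
G(22) = mex{1,0} = 2
G(23) = mex{1,0} = 2
G(24) = mex{2,1} = 0
G(25) = mex{2,1} = 0
G(26) = mex{0,2} = 1
Heap A: G(26) = 1.
Heap B: G(20) = 1.
Combined Grundy value = 1 ⊕ 1 = 0.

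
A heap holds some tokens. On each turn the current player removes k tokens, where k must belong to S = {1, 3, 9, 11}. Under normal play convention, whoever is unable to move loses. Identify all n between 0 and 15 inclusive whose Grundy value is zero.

n :  0  1  2  3  4  5  6  7  8  9 10 11 12 13 14 15
G :  0  1  0  1  0  1  0  1  0  1  0  1  0  1  0  1
P-positions are exactly the n with G(n) = 0.

0, 2, 4, 6, 8, 10, 12, 14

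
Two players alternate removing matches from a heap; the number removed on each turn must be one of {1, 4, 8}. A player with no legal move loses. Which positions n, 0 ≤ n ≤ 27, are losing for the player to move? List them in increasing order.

n :  0  1  2  3  4  5  6  7  8  9 10 11 12 13 14 15 16 17 18 19 20 21 22 23 24 25 26 27
G :  0  1  0  1  2  0  1  0  1  2  3  2  0  1  0  1  2  0  1  0  1  2  3  2  0  1  0  1
P-positions are exactly the n with G(n) = 0.

0, 2, 5, 7, 12, 14, 17, 19, 24, 26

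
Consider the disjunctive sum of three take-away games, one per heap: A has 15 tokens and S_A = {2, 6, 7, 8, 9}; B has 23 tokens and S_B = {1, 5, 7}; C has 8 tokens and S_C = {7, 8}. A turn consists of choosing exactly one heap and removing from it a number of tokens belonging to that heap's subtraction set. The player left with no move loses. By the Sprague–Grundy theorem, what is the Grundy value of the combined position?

Heap A, S = {2, 6, 7, 8, 9}:
G(0) = 0
G(1) = mex{} = 0
G(2) = mex{0} = 1
G(3) = mex{0} = 1
G(4) = mex{1} = 0
G(5) = mex{1} = 0
G(6) = mex{0,0} = 1
G(7) = mex{0,0,0} = 1
G(8) = mex{1,1,0,0} = 2
G(9) = mex{1,1,1,0,0} = 2
G(10) = mex{2,0,1,1,0} = 3
G(11) = mex{2,0,0,1,1} = 3
G(12) = mex{3,1,0,0,1} = 2
G(13) = mex{3,1,1,0,0} = 2
G(14) = mex{2,2,1,1,0} = 3
G(15) = mex{2,2,2,1,1} = 0
G_A(15) = 0.
Heap B, S = {1, 5, 7}:
G(0) = 0
G(1) = mex{0} = 1
G(2) = mex{1} = 0
G(3) = mex{0} = 1
G(4) = mex{1} = 0
G(5) = mex{0,0} = 1
G(6) = mex{1,1} = 0
G(7) = mex{0,0,0} = 1
G(8) = mex{1,1,1} = 0
G(9) = mex{0,0,0} = 1
G(10) = mex{1,1,1} = 0
G(11) = mex{0,0,0} = 1
G(12) = mex{1,1,1} = 0
G(13) = mex{0,0,0} = 1
G(14) = mex{1,1,1} = 0
G(15) = mex{0,0,0} = 1
G(16) = mex{1,1,1} = 0
G(17) = mex{0,0,0} = 1
G(18) = mex{1,1,1} = 0
G(19) = mex{0,0,0} = 1
G(20) = mex{1,1,1} = 0
G(21) = mex{0,0,0} = 1
G(22) = mex{1,1,1} = 0
G(23) = mex{0,0,0} = 1
G_B(23) = 1.
Heap C, S = {7, 8}:
n : 0 1 2 3 4 5 6 7 8
G : 0 0 0 0 0 0 0 1 1
G_C(8) = 1.
Combined Grundy value = 0 ⊕ 1 ⊕ 1 = 0.

0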